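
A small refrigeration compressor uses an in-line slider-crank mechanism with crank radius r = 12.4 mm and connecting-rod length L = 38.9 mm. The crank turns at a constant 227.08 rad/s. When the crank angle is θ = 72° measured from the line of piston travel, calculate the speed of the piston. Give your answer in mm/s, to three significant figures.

ω = 227.1 rad/s
For an in-line slider-crank, x = r cosθ + √(L² − r² sin²θ), so v = −rω sinθ·[1 + r cosθ/√(L² − r² sin²θ)].
With r = 0.0124 m, L = 0.0389 m, θ = 72°: √(L² − r² sin²θ) = 0.037069 m.
v = −0.0124·227.1·0.95106·[1 + 0.0124·0.30902/0.037069] = -2.9548 m/s.
|v| = 2.9548 m/s = 2954.8 mm/s.

2950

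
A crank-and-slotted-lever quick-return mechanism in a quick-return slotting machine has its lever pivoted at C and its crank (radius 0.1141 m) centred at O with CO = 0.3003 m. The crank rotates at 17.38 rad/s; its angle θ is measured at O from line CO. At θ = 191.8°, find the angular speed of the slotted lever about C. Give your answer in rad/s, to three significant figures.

9.87

ω = 17.38 rad/s
Crank pin A relative to C: A = (d + r cosθ, r sinθ); lever angle φ = atan2(r sinθ, d + r cosθ).
Differentiating tanφ: φ̇ = rω(d cosθ + r)/(d² + r² + 2dr cosθ).
d² + r² + 2dr cosθ = |CA|² = 0.0361186 m²;  d cosθ + r = -0.17985 m.
|ω_lever| = |0.1141·17.38·-0.17985| / 0.0361186 = 9.8747 rad/s.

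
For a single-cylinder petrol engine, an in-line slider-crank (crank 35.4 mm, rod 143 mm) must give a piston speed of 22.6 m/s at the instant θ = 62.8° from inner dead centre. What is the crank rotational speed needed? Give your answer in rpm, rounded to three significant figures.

6140

For an in-line slider-crank, |v_piston| = rω|sinθ|·[1 + r cosθ/√(L² − r² sin²θ)].
With r = 0.0354 m, L = 0.143 m, θ = 62.8°: the bracketed kinematic factor |dx/dθ| = 0.035138 m.
ω = v/|dx/dθ| = 22.6/0.035138 = 643.18 rad/s.
N = 60ω/(2π) = 6142 rpm.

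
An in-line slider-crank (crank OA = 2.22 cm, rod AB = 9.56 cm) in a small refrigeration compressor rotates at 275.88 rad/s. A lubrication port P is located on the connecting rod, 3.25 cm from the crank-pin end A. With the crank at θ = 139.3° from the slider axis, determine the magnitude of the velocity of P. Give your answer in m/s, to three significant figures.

ω = 275.9 rad/s.  Crank-pin speed |V_A| = rω = 6.1245 m/s, perpendicular to OA.
Rod angle: sinφ = −(r/L) sinθ ⇒ φ = -8.710°; ω_rod = −rω cosθ/√(L²−r²sin²θ) = +49.136 rad/s.
V_P = V_A + ω_rod × AP, with AP = 0.0325 m along the rod.
Components: V_Px = −rω sinθ − a·ω_rod·sinφ = -3.752 m/s;  V_Py = rω cosθ + a·ω_rod·cosφ = -3.0647 m/s.
|V_P| = √(V_Px² + V_Py²) = 4.8446 m/s.

4.84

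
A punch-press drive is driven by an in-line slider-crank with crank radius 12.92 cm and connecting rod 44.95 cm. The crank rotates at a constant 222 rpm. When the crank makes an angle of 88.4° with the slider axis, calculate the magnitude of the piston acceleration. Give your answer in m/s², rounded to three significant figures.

19.0

ω = 2π·222/60 = 23.25 rad/s
x(θ) = r cosθ + √(L² − r² sin²θ); with ω constant, a = ω²·d²x/dθ².
d²x/dθ² = −r cosθ − r²(cos2θ)/√u − r⁴ sin²2θ/(4u^{3/2}),  u = L² − r² sin²θ = 0.185371 m².
Substituting r = 0.1292 m, L = 0.4495 m, θ = 88.4°: d²x/dθ² = +0.0351 m.
a = ω²·d²x/dθ² = (23.25)²·(+0.0351) = +18.97 m/s²;  |a| = 18.97 m/s².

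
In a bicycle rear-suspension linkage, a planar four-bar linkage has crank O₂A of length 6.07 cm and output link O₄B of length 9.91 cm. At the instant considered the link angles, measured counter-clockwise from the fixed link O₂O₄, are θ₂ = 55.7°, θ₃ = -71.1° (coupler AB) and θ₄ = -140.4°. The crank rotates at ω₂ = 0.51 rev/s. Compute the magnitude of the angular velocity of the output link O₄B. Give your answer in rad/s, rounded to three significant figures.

ω₂ = 3.204 rad/s (from 0.51 rev/s).
Differentiating the loop-closure r₂e^{iθ₂}+r₃e^{iθ₃}=r₁+r₄e^{iθ₄} gives r₂ω₂e^{iθ₂}+r₃ω₃e^{iθ₃}=r₄ω₄e^{iθ₄}.
Eliminating the other unknown: ω₄ = r₂ω₂ sin(θ₂−θ₃) / [r₄ sin(θ₄−θ₃)].
Numerator sine = +0.80073; denominator sine = -0.93544.
Result = 0.0607·3.204·(+0.80073) / (0.0991·(-0.93544)) = -1.6801 rad/s; magnitude 1.6801 rad/s.

1.68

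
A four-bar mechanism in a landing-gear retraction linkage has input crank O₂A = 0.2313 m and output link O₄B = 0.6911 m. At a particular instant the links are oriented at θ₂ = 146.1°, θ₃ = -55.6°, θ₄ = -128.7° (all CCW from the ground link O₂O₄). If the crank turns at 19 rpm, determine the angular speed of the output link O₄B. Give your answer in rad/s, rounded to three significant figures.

0.257

ω₂ = 1.99 rad/s (from 19 rpm).
Differentiating the loop-closure r₂e^{iθ₂}+r₃e^{iθ₃}=r₁+r₄e^{iθ₄} gives r₂ω₂e^{iθ₂}+r₃ω₃e^{iθ₃}=r₄ω₄e^{iθ₄}.
Eliminating the other unknown: ω₄ = r₂ω₂ sin(θ₂−θ₃) / [r₄ sin(θ₄−θ₃)].
Numerator sine = -0.36975; denominator sine = -0.95681.
Result = 0.2313·1.99·(-0.36975) / (0.6911·(-0.95681)) = +0.25733 rad/s; magnitude 0.25733 rad/s.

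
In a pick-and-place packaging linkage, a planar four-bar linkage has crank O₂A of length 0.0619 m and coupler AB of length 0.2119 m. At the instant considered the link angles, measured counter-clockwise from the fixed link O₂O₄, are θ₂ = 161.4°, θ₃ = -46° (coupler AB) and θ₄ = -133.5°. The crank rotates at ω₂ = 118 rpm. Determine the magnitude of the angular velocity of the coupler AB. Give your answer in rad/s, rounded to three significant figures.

ω₂ = 12.36 rad/s (from 118 rpm).
Differentiating the loop-closure r₂e^{iθ₂}+r₃e^{iθ₃}=r₁+r₄e^{iθ₄} gives r₂ω₂e^{iθ₂}+r₃ω₃e^{iθ₃}=r₄ω₄e^{iθ₄}.
Eliminating the other unknown: ω₃ = r₂ω₂ sin(θ₄−θ₂) / [r₃ sin(θ₃−θ₄)].
Numerator sine = +0.90704; denominator sine = +0.99905.
Result = 0.0619·12.36·(+0.90704) / (0.2119·(+0.99905)) = +3.2773 rad/s; magnitude 3.2773 rad/s.

3.28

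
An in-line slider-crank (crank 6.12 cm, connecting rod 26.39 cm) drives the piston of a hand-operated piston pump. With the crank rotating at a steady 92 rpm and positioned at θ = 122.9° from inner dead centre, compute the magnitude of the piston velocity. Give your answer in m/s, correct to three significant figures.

ω = 2π·92/60 = 9.634 rad/s
For an in-line slider-crank, x = r cosθ + √(L² − r² sin²θ), so v = −rω sinθ·[1 + r cosθ/√(L² − r² sin²θ)].
With r = 0.0612 m, L = 0.2639 m, θ = 122.9°: √(L² − r² sin²θ) = 0.25885 m.
v = −0.0612·9.634·0.83962·[1 + 0.0612·-0.54317/0.25885] = -0.43148 m/s.
|v| = 0.43148 m/s.

0.431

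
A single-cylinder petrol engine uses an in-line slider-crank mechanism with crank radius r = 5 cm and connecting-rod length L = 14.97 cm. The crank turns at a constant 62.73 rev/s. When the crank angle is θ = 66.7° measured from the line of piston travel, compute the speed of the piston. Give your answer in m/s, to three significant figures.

20.6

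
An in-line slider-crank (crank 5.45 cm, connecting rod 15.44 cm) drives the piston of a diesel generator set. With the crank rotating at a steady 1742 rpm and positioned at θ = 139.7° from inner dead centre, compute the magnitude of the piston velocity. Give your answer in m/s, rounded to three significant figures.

4.65

ω = 2π·1742/60 = 182.4 rad/s
For an in-line slider-crank, x = r cosθ + √(L² − r² sin²θ), so v = −rω sinθ·[1 + r cosθ/√(L² − r² sin²θ)].
With r = 0.0545 m, L = 0.1544 m, θ = 139.7°: √(L² − r² sin²θ) = 0.15032 m.
v = −0.0545·182.4·0.64679·[1 + 0.0545·-0.76267/0.15032] = -4.6523 m/s.
|v| = 4.6523 m/s.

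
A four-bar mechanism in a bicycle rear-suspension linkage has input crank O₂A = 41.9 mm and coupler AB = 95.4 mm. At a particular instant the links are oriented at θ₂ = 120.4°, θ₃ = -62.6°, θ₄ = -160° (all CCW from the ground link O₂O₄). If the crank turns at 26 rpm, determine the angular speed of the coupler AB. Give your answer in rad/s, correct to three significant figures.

1.19

ω₂ = 2.723 rad/s (from 26 rpm).
Differentiating the loop-closure r₂e^{iθ₂}+r₃e^{iθ₃}=r₁+r₄e^{iθ₄} gives r₂ω₂e^{iθ₂}+r₃ω₃e^{iθ₃}=r₄ω₄e^{iθ₄}.
Eliminating the other unknown: ω₃ = r₂ω₂ sin(θ₄−θ₂) / [r₃ sin(θ₃−θ₄)].
Numerator sine = +0.98357; denominator sine = +0.99167.
Result = 0.0419·2.723·(+0.98357) / (0.0954·(+0.99167)) = +1.1861 rad/s; magnitude 1.1861 rad/s.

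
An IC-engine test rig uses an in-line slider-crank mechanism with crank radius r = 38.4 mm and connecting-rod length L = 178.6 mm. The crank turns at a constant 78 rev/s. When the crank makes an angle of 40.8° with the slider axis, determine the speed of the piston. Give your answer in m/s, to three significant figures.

ω = 2π·78 = 490.1 rad/s
For an in-line slider-crank, x = r cosθ + √(L² − r² sin²θ), so v = −rω sinθ·[1 + r cosθ/√(L² − r² sin²θ)].
With r = 0.0384 m, L = 0.1786 m, θ = 40.8°: √(L² − r² sin²θ) = 0.17683 m.
v = −0.0384·490.1·0.65342·[1 + 0.0384·0.75700/0.17683] = -14.318 m/s.
|v| = 14.318 m/s.

14.3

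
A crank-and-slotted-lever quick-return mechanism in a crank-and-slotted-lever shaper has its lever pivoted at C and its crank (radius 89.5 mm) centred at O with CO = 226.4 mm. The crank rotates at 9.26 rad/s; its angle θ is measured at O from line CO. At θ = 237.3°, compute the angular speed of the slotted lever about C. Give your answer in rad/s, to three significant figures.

0.728

ω = 9.26 rad/s
Crank pin A relative to C: A = (d + r cosθ, r sinθ); lever angle φ = atan2(r sinθ, d + r cosθ).
Differentiating tanφ: φ̇ = rω(d cosθ + r)/(d² + r² + 2dr cosθ).
d² + r² + 2dr cosθ = |CA|² = 0.0373736 m²;  d cosθ + r = -0.03281 m.
|ω_lever| = |0.0895·9.26·-0.03281| / 0.0373736 = 0.72758 rad/s.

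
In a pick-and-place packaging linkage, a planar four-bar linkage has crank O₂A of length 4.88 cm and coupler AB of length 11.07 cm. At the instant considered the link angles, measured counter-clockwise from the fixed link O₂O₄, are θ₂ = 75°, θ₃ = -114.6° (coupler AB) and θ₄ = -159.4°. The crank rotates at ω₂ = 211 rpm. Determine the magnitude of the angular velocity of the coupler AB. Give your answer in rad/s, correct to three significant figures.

11.2

ω₂ = 22.1 rad/s (from 211 rpm).
Differentiating the loop-closure r₂e^{iθ₂}+r₃e^{iθ₃}=r₁+r₄e^{iθ₄} gives r₂ω₂e^{iθ₂}+r₃ω₃e^{iθ₃}=r₄ω₄e^{iθ₄}.
Eliminating the other unknown: ω₃ = r₂ω₂ sin(θ₄−θ₂) / [r₃ sin(θ₃−θ₄)].
Numerator sine = +0.81310; denominator sine = +0.70463.
Result = 0.0488·22.1·(+0.81310) / (0.1107·(+0.70463)) = +11.24 rad/s; magnitude 11.24 rad/s.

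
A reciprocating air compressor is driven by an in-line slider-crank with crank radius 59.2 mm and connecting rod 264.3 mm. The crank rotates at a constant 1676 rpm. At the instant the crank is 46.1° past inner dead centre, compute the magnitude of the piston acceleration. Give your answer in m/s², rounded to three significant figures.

ω = 2π·1676/60 = 175.5 rad/s
x(θ) = r cosθ + √(L² − r² sin²θ); with ω constant, a = ω²·d²x/dθ².
d²x/dθ² = −r cosθ − r²(cos2θ)/√u − r⁴ sin²2θ/(4u^{3/2}),  u = L² − r² sin²θ = 0.0680349 m².
Substituting r = 0.0592 m, L = 0.2643 m, θ = 46.1°: d²x/dθ² = -0.040706 m.
a = ω²·d²x/dθ² = (175.5)²·(-0.040706) = -1253.9 m/s²;  |a| = 1253.9 m/s².

1250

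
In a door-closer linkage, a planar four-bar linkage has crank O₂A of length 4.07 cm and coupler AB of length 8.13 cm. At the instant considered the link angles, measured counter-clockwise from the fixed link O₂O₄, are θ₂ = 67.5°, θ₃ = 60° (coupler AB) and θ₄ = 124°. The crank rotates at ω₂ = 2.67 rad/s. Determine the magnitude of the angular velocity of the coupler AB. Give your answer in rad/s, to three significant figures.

1.24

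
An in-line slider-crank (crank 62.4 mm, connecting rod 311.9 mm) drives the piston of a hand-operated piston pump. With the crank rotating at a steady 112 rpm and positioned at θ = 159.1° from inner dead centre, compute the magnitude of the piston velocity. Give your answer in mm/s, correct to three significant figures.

ω = 2π·112/60 = 11.73 rad/s
For an in-line slider-crank, x = r cosθ + √(L² − r² sin²θ), so v = −rω sinθ·[1 + r cosθ/√(L² − r² sin²θ)].
With r = 0.0624 m, L = 0.3119 m, θ = 159.1°: √(L² − r² sin²θ) = 0.3111 m.
v = −0.0624·11.73·0.35674·[1 + 0.0624·-0.93420/0.3111] = -0.21216 m/s.
|v| = 0.21216 m/s = 212.16 mm/s.

212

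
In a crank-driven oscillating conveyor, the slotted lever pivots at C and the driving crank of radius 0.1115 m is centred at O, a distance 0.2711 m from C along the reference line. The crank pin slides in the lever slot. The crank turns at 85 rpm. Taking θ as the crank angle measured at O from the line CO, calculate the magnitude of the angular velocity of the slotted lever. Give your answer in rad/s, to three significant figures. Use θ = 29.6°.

ω = 8.901 rad/s (from 85 rpm).
Crank pin A relative to C: A = (d + r cosθ, r sinθ); lever angle φ = atan2(r sinθ, d + r cosθ).
Differentiating tanφ: φ̇ = rω(d cosθ + r)/(d² + r² + 2dr cosθ).
d² + r² + 2dr cosθ = |CA|² = 0.138493 m²;  d cosθ + r = +0.34722 m.
|ω_lever| = |0.1115·8.901·+0.34722| / 0.138493 = 2.4883 rad/s.

2.49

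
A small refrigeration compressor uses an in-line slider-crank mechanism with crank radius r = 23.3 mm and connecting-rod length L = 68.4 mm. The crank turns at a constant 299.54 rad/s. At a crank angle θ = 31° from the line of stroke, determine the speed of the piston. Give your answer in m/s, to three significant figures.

4.66

ω = 299.5 rad/s
For an in-line slider-crank, x = r cosθ + √(L² − r² sin²θ), so v = −rω sinθ·[1 + r cosθ/√(L² − r² sin²θ)].
With r = 0.0233 m, L = 0.0684 m, θ = 31°: √(L² − r² sin²θ) = 0.067339 m.
v = −0.0233·299.5·0.51504·[1 + 0.0233·0.85717/0.067339] = -4.6607 m/s.
|v| = 4.6607 m/s.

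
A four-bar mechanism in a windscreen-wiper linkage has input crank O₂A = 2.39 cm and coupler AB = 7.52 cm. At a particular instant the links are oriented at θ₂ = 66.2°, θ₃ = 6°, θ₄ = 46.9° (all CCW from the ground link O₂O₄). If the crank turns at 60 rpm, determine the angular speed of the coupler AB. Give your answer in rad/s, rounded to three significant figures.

1.01

ω₂ = 6.283 rad/s (from 60 rpm).
Differentiating the loop-closure r₂e^{iθ₂}+r₃e^{iθ₃}=r₁+r₄e^{iθ₄} gives r₂ω₂e^{iθ₂}+r₃ω₃e^{iθ₃}=r₄ω₄e^{iθ₄}.
Eliminating the other unknown: ω₃ = r₂ω₂ sin(θ₄−θ₂) / [r₃ sin(θ₃−θ₄)].
Numerator sine = -0.33051; denominator sine = -0.65474.
Result = 0.0239·6.283·(-0.33051) / (0.0752·(-0.65474)) = +1.008 rad/s; magnitude 1.008 rad/s.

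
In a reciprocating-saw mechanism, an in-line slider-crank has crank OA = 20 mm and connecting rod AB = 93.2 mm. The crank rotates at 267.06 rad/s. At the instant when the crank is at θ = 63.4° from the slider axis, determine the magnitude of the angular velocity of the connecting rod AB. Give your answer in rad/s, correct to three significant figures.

ω = 267.1 rad/s
The rod makes angle φ with the slider axis where L sinφ = r sinθ; differentiating, L cosφ·φ̇ = r ω cosθ.
L cosφ = √(L² − r² sin²θ) = 0.091468 m.
|ω_rod| = r ω |cosθ| / √(L² − r² sin²θ) = 0.02·267.1·0.44776/0.091468 = 26.146 rad/s.

26.1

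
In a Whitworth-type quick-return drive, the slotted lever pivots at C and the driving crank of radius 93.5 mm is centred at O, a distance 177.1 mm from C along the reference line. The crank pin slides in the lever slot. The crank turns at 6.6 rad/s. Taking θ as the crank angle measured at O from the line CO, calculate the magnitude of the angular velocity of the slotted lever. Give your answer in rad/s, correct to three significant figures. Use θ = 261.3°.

ω = 6.6 rad/s
Crank pin A relative to C: A = (d + r cosθ, r sinθ); lever angle φ = atan2(r sinθ, d + r cosθ).
Differentiating tanφ: φ̇ = rω(d cosθ + r)/(d² + r² + 2dr cosθ).
d² + r² + 2dr cosθ = |CA|² = 0.0350972 m²;  d cosθ + r = +0.066712 m.
|ω_lever| = |0.0935·6.6·+0.066712| / 0.0350972 = 1.173 rad/s.

1.17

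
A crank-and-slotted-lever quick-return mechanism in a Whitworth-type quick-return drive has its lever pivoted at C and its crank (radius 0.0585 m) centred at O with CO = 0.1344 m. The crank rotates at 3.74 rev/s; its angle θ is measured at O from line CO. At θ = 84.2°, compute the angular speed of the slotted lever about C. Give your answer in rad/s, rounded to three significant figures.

4.29

ω = 23.5 rad/s (from 3.74 rev/s).
Crank pin A relative to C: A = (d + r cosθ, r sinθ); lever angle φ = atan2(r sinθ, d + r cosθ).
Differentiating tanφ: φ̇ = rω(d cosθ + r)/(d² + r² + 2dr cosθ).
d² + r² + 2dr cosθ = |CA|² = 0.0230747 m²;  d cosθ + r = +0.072082 m.
|ω_lever| = |0.0585·23.5·+0.072082| / 0.0230747 = 4.2944 rad/s.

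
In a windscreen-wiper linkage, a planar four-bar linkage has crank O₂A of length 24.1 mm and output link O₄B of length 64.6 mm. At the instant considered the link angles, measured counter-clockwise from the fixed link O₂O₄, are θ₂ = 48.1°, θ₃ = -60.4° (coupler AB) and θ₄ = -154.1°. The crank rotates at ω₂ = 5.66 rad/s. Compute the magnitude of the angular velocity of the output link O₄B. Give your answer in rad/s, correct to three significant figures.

ω₂ = 5.66 rad/s
Differentiating the loop-closure r₂e^{iθ₂}+r₃e^{iθ₃}=r₁+r₄e^{iθ₄} gives r₂ω₂e^{iθ₂}+r₃ω₃e^{iθ₃}=r₄ω₄e^{iθ₄}.
Eliminating the other unknown: ω₄ = r₂ω₂ sin(θ₂−θ₃) / [r₄ sin(θ₄−θ₃)].
Numerator sine = +0.94832; denominator sine = -0.99792.
Result = 0.0241·5.66·(+0.94832) / (0.0646·(-0.99792)) = -2.0066 rad/s; magnitude 2.0066 rad/s.

2.01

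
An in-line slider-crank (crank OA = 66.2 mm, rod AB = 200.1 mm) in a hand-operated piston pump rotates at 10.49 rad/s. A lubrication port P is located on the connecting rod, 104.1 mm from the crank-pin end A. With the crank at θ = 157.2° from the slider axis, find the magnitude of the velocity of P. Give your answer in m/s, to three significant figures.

ω = 10.49 rad/s.  Crank-pin speed |V_A| = rω = 0.69444 m/s, perpendicular to OA.
Rod angle: sinφ = −(r/L) sinθ ⇒ φ = -7.366°; ω_rod = −rω cosθ/√(L²−r²sin²θ) = +3.2259 rad/s.
V_P = V_A + ω_rod × AP, with AP = 0.1041 m along the rod.
Components: V_Px = −rω sinθ − a·ω_rod·sinφ = -0.22605 m/s;  V_Py = rω cosθ + a·ω_rod·cosφ = -0.30713 m/s.
|V_P| = √(V_Px² + V_Py²) = 0.38135 m/s.

0.381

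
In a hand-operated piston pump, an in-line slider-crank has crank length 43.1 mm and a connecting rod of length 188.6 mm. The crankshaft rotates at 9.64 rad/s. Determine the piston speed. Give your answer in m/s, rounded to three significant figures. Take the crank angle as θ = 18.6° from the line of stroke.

0.161

ω = 9.64 rad/s
For an in-line slider-crank, x = r cosθ + √(L² − r² sin²θ), so v = −rω sinθ·[1 + r cosθ/√(L² − r² sin²θ)].
With r = 0.0431 m, L = 0.1886 m, θ = 18.6°: √(L² − r² sin²θ) = 0.1881 m.
v = −0.0431·9.64·0.31896·[1 + 0.0431·0.94777/0.1881] = -0.1613 m/s.
|v| = 0.1613 m/s.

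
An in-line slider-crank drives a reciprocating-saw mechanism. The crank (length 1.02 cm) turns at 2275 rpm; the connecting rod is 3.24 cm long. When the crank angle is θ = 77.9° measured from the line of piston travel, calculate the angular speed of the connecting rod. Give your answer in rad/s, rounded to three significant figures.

16.5

ω = 238.2 rad/s (converted from 2275 rpm).
The rod makes angle φ with the slider axis where L sinφ = r sinθ; differentiating, L cosφ·φ̇ = r ω cosθ.
L cosφ = √(L² − r² sin²θ) = 0.030827 m.
|ω_rod| = r ω |cosθ| / √(L² − r² sin²θ) = 0.0102·238.2·0.20962/0.030827 = 16.524 rad/s.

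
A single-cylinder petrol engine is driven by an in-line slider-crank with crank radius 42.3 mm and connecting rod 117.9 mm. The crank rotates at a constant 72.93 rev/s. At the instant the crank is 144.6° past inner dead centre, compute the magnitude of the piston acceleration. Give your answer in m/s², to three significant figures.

6070

ω = 2π·72.9 = 458.2 rad/s
x(θ) = r cosθ + √(L² − r² sin²θ); with ω constant, a = ω²·d²x/dθ².
d²x/dθ² = −r cosθ − r²(cos2θ)/√u − r⁴ sin²2θ/(4u^{3/2}),  u = L² − r² sin²θ = 0.0133 m².
Substituting r = 0.0423 m, L = 0.1179 m, θ = 144.6°: d²x/dθ² = +0.028912 m.
a = ω²·d²x/dθ² = (458.2)²·(+0.028912) = +6070.9 m/s²;  |a| = 6070.9 m/s².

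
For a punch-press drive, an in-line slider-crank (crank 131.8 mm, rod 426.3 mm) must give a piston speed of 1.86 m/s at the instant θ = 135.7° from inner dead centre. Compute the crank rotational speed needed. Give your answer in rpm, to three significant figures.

249

For an in-line slider-crank, |v_piston| = rω|sinθ|·[1 + r cosθ/√(L² − r² sin²θ)].
With r = 0.1318 m, L = 0.4263 m, θ = 135.7°: the bracketed kinematic factor |dx/dθ| = 0.071191 m.
ω = v/|dx/dθ| = 1.86/0.071191 = 26.127 rad/s.
N = 60ω/(2π) = 249.49 rpm.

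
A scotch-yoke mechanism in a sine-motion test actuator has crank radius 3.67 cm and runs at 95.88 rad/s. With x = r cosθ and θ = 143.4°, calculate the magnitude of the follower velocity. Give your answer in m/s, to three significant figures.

2.10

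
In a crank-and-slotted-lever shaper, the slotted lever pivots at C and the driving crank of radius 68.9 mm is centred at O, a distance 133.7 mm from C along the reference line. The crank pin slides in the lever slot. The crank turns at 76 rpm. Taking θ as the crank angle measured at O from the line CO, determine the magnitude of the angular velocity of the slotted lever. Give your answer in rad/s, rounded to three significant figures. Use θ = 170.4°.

ω = 7.959 rad/s (from 76 rpm).
Crank pin A relative to C: A = (d + r cosθ, r sinθ); lever angle φ = atan2(r sinθ, d + r cosθ).
Differentiating tanφ: φ̇ = rω(d cosθ + r)/(d² + r² + 2dr cosθ).
d² + r² + 2dr cosθ = |CA|² = 0.00445705 m²;  d cosθ + r = -0.062928 m.
|ω_lever| = |0.0689·7.959·-0.062928| / 0.00445705 = 7.742 rad/s.

7.74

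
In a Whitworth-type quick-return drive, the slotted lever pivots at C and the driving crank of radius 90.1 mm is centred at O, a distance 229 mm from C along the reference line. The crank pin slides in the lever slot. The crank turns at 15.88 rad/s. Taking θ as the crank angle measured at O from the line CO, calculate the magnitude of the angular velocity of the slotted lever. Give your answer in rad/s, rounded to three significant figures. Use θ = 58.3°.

ω = 15.88 rad/s
Crank pin A relative to C: A = (d + r cosθ, r sinθ); lever angle φ = atan2(r sinθ, d + r cosθ).
Differentiating tanφ: φ̇ = rω(d cosθ + r)/(d² + r² + 2dr cosθ).
d² + r² + 2dr cosθ = |CA|² = 0.082243 m²;  d cosθ + r = +0.21043 m.
|ω_lever| = |0.0901·15.88·+0.21043| / 0.082243 = 3.6609 rad/s.

3.66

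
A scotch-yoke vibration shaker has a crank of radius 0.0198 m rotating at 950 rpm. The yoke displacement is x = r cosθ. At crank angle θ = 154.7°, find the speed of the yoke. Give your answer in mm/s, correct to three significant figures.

ω = 99.48 rad/s (from 950 rpm).
x = r cosθ ⇒ ẋ = −rω sinθ.
|v| = rω|sinθ| = 0.0198·99.48·|sin 154.7°| = 0.8418 m/s = 841.8 mm/s.

842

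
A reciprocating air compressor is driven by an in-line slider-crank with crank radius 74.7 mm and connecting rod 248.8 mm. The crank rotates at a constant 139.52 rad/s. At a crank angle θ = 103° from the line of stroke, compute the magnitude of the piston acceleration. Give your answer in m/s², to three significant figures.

ω = 139.5 rad/s
x(θ) = r cosθ + √(L² − r² sin²θ); with ω constant, a = ω²·d²x/dθ².
d²x/dθ² = −r cosθ − r²(cos2θ)/√u − r⁴ sin²2θ/(4u^{3/2}),  u = L² − r² sin²θ = 0.0566037 m².
Substituting r = 0.0747 m, L = 0.2488 m, θ = 103°: d²x/dθ² = +0.037773 m.
a = ω²·d²x/dθ² = (139.5)²·(+0.037773) = +735.29 m/s²;  |a| = 735.29 m/s².

735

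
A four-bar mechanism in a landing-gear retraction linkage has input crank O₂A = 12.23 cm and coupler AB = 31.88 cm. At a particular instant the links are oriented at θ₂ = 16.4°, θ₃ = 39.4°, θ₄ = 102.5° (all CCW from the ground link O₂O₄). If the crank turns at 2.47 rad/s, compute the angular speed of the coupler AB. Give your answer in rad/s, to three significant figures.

ω₂ = 2.47 rad/s
Differentiating the loop-closure r₂e^{iθ₂}+r₃e^{iθ₃}=r₁+r₄e^{iθ₄} gives r₂ω₂e^{iθ₂}+r₃ω₃e^{iθ₃}=r₄ω₄e^{iθ₄}.
Eliminating the other unknown: ω₃ = r₂ω₂ sin(θ₄−θ₂) / [r₃ sin(θ₃−θ₄)].
Numerator sine = +0.99768; denominator sine = -0.89180.
Result = 0.1223·2.47·(+0.99768) / (0.3188·(-0.89180)) = -1.0601 rad/s; magnitude 1.0601 rad/s.

1.06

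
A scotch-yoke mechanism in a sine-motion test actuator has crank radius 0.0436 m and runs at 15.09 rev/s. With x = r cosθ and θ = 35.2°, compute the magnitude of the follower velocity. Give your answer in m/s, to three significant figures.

2.38

ω = 94.81 rad/s (from 15.09 rev/s).
x = r cosθ ⇒ ẋ = −rω sinθ.
|v| = rω|sinθ| = 0.0436·94.81·|sin 35.2°| = 2.3829 m/s.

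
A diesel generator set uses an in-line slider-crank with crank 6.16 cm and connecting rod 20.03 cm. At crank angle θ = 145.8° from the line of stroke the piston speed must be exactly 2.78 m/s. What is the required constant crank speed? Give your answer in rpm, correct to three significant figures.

For an in-line slider-crank, |v_piston| = rω|sinθ|·[1 + r cosθ/√(L² − r² sin²θ)].
With r = 0.0616 m, L = 0.2003 m, θ = 145.8°: the bracketed kinematic factor |dx/dθ| = 0.025683 m.
ω = v/|dx/dθ| = 2.78/0.025683 = 108.24 rad/s.
N = 60ω/(2π) = 1033.7 rpm.

1030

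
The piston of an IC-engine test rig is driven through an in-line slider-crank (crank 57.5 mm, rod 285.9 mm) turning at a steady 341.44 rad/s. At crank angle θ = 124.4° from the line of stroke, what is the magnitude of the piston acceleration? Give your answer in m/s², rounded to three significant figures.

ω = 341.4 rad/s
x(θ) = r cosθ + √(L² − r² sin²θ); with ω constant, a = ω²·d²x/dθ².
d²x/dθ² = −r cosθ − r²(cos2θ)/√u − r⁴ sin²2θ/(4u^{3/2}),  u = L² − r² sin²θ = 0.0794879 m².
Substituting r = 0.0575 m, L = 0.2859 m, θ = 124.4°: d²x/dθ² = +0.03662 m.
a = ω²·d²x/dθ² = (341.4)²·(+0.03662) = +4269.2 m/s²;  |a| = 4269.2 m/s².

4270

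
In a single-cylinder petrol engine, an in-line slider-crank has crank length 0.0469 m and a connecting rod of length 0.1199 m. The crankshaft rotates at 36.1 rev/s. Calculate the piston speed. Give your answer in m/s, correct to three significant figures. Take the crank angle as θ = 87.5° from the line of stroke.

10.8

ω = 2π·36.1 = 226.8 rad/s
For an in-line slider-crank, x = r cosθ + √(L² − r² sin²θ), so v = −rω sinθ·[1 + r cosθ/√(L² − r² sin²θ)].
With r = 0.0469 m, L = 0.1199 m, θ = 87.5°: √(L² − r² sin²θ) = 0.11037 m.
v = −0.0469·226.8·0.99905·[1 + 0.0469·0.04362/0.11037] = -10.825 m/s.
|v| = 10.825 m/s.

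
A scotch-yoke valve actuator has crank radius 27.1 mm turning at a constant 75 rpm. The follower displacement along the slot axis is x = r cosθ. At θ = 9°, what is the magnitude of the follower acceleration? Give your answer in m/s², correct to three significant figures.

ω = 7.854 rad/s (from 75 rpm).
x = r cosθ ⇒ ẍ = −rω² cosθ (ω constant).
|a| = rω²|cosθ| = 0.0271·(7.854)²·|cos 9°| = 1.6511 m/s².

1.65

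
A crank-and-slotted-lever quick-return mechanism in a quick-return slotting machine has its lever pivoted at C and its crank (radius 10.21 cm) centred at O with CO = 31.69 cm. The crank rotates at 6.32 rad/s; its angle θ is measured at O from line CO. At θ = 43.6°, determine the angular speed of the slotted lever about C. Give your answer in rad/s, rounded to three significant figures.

1.36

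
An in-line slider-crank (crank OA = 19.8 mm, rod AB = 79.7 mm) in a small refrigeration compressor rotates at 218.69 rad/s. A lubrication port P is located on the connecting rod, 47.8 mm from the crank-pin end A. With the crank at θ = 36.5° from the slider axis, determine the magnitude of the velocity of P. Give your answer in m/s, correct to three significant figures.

3.21

ω = 218.7 rad/s.  Crank-pin speed |V_A| = rω = 4.3301 m/s, perpendicular to OA.
Rod angle: sinφ = −(r/L) sinθ ⇒ φ = -8.498°; ω_rod = −rω cosθ/√(L²−r²sin²θ) = -44.158 rad/s.
V_P = V_A + ω_rod × AP, with AP = 0.0478 m along the rod.
Components: V_Px = −rω sinθ − a·ω_rod·sinφ = -2.8875 m/s;  V_Py = rω cosθ + a·ω_rod·cosφ = +1.3932 m/s.
|V_P| = √(V_Px² + V_Py²) = 3.2061 m/s.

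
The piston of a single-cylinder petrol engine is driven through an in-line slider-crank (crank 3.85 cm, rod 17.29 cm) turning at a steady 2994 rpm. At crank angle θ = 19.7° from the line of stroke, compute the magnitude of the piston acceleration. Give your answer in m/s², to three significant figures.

ω = 2π·2994/60 = 313.5 rad/s
x(θ) = r cosθ + √(L² − r² sin²θ); with ω constant, a = ω²·d²x/dθ².
d²x/dθ² = −r cosθ − r²(cos2θ)/√u − r⁴ sin²2θ/(4u^{3/2}),  u = L² − r² sin²θ = 0.029726 m².
Substituting r = 0.0385 m, L = 0.1729 m, θ = 19.7°: d²x/dθ² = -0.042933 m.
a = ω²·d²x/dθ² = (313.5)²·(-0.042933) = -4220.4 m/s²;  |a| = 4220.4 m/s².

4220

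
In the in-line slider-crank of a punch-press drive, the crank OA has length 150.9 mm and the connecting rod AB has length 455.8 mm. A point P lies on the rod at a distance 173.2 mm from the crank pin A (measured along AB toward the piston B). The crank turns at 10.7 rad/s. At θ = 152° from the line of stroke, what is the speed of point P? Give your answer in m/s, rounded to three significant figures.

1.11

ω = 10.7 rad/s.  Crank-pin speed |V_A| = rω = 1.6146 m/s, perpendicular to OA.
Rod angle: sinφ = −(r/L) sinθ ⇒ φ = -8.942°; ω_rod = −rω cosθ/√(L²−r²sin²θ) = +3.1662 rad/s.
V_P = V_A + ω_rod × AP, with AP = 0.1732 m along the rod.
Components: V_Px = −rω sinθ − a·ω_rod·sinφ = -0.67279 m/s;  V_Py = rω cosθ + a·ω_rod·cosφ = -0.88391 m/s.
|V_P| = √(V_Px² + V_Py²) = 1.1108 m/s.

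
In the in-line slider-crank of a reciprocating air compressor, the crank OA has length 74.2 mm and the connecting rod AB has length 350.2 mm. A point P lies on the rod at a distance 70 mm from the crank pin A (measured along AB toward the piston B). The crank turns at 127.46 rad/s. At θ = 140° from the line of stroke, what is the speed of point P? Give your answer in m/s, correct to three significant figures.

ω = 127.5 rad/s.  Crank-pin speed |V_A| = rω = 9.4575 m/s, perpendicular to OA.
Rod angle: sinφ = −(r/L) sinθ ⇒ φ = -7.828°; ω_rod = −rω cosθ/√(L²−r²sin²θ) = +20.882 rad/s.
V_P = V_A + ω_rod × AP, with AP = 0.07 m along the rod.
Components: V_Px = −rω sinθ − a·ω_rod·sinφ = -5.8801 m/s;  V_Py = rω cosθ + a·ω_rod·cosφ = -5.7967 m/s.
|V_P| = √(V_Px² + V_Py²) = 8.257 m/s.

8.26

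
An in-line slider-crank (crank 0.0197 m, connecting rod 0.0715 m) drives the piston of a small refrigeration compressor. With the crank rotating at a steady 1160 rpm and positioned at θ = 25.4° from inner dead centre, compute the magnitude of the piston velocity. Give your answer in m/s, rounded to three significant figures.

1.28

ω = 2π·1160/60 = 121.5 rad/s
For an in-line slider-crank, x = r cosθ + √(L² − r² sin²θ), so v = −rω sinθ·[1 + r cosθ/√(L² − r² sin²θ)].
With r = 0.0197 m, L = 0.0715 m, θ = 25.4°: √(L² − r² sin²θ) = 0.070999 m.
v = −0.0197·121.5·0.42894·[1 + 0.0197·0.90334/0.070999] = -1.2837 m/s.
|v| = 1.2837 m/s.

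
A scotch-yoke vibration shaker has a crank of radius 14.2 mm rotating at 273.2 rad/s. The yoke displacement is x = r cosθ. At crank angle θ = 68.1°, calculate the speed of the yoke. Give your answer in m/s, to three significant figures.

ω = 273.2 rad/s
x = r cosθ ⇒ ẋ = −rω sinθ.
|v| = rω|sinθ| = 0.0142·273.2·|sin 68.1°| = 3.5995 m/s.

3.60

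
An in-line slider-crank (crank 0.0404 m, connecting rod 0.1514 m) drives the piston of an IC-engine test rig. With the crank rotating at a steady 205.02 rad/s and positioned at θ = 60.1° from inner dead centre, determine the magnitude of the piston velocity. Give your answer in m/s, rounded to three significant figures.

8.16

ω = 205 rad/s
For an in-line slider-crank, x = r cosθ + √(L² − r² sin²θ), so v = −rω sinθ·[1 + r cosθ/√(L² − r² sin²θ)].
With r = 0.0404 m, L = 0.1514 m, θ = 60.1°: √(L² − r² sin²θ) = 0.14729 m.
v = −0.0404·205·0.86690·[1 + 0.0404·0.49849/0.14729] = -8.1621 m/s.
|v| = 8.1621 m/s.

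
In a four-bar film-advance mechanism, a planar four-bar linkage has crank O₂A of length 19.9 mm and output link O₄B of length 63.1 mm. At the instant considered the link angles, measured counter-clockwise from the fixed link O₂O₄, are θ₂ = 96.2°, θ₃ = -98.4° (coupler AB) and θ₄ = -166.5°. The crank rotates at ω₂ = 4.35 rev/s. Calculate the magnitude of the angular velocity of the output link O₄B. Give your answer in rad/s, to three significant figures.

ω₂ = 27.33 rad/s (from 4.35 rev/s).
Differentiating the loop-closure r₂e^{iθ₂}+r₃e^{iθ₃}=r₁+r₄e^{iθ₄} gives r₂ω₂e^{iθ₂}+r₃ω₃e^{iθ₃}=r₄ω₄e^{iθ₄}.
Eliminating the other unknown: ω₄ = r₂ω₂ sin(θ₂−θ₃) / [r₄ sin(θ₄−θ₃)].
Numerator sine = -0.25207; denominator sine = -0.92784.
Result = 0.0199·27.33·(-0.25207) / (0.0631·(-0.92784)) = +2.3418 rad/s; magnitude 2.3418 rad/s.

2.34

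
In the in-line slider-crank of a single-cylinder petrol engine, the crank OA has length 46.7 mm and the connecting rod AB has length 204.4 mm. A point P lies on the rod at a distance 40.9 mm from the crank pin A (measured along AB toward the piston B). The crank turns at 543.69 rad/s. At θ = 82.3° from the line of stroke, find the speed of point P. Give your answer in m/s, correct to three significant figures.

ω = 543.7 rad/s.  Crank-pin speed |V_A| = rω = 25.39 m/s, perpendicular to OA.
Rod angle: sinφ = −(r/L) sinθ ⇒ φ = -13.086°; ω_rod = −rω cosθ/√(L²−r²sin²θ) = -17.087 rad/s.
V_P = V_A + ω_rod × AP, with AP = 0.0409 m along the rod.
Components: V_Px = −rω sinθ − a·ω_rod·sinφ = -25.32 m/s;  V_Py = rω cosθ + a·ω_rod·cosφ = +2.7212 m/s.
|V_P| = √(V_Px² + V_Py²) = 25.465 m/s.

25.5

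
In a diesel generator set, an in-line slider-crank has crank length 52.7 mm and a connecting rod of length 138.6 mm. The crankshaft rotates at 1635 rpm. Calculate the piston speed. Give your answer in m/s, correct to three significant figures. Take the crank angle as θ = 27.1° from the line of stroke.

5.52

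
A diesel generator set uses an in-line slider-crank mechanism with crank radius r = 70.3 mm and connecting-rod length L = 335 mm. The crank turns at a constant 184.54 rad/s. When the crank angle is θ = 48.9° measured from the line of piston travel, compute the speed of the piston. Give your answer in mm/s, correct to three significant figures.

ω = 184.5 rad/s
For an in-line slider-crank, x = r cosθ + √(L² − r² sin²θ), so v = −rω sinθ·[1 + r cosθ/√(L² − r² sin²θ)].
With r = 0.0703 m, L = 0.335 m, θ = 48.9°: √(L² − r² sin²θ) = 0.33078 m.
v = −0.0703·184.5·0.75356·[1 + 0.0703·0.65738/0.33078] = -11.142 m/s.
|v| = 11.142 m/s = 11142 mm/s.

11100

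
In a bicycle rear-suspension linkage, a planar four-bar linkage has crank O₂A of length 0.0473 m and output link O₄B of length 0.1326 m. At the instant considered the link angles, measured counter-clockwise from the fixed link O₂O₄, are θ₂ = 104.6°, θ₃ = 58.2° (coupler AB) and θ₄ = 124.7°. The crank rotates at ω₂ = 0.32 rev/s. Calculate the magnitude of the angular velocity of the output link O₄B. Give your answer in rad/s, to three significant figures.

0.566

ω₂ = 2.011 rad/s (from 0.32 rev/s).
Differentiating the loop-closure r₂e^{iθ₂}+r₃e^{iθ₃}=r₁+r₄e^{iθ₄} gives r₂ω₂e^{iθ₂}+r₃ω₃e^{iθ₃}=r₄ω₄e^{iθ₄}.
Eliminating the other unknown: ω₄ = r₂ω₂ sin(θ₂−θ₃) / [r₄ sin(θ₄−θ₃)].
Numerator sine = +0.72417; denominator sine = +0.91706.
Result = 0.0473·2.011·(+0.72417) / (0.1326·(+0.91706)) = +0.56636 rad/s; magnitude 0.56636 rad/s.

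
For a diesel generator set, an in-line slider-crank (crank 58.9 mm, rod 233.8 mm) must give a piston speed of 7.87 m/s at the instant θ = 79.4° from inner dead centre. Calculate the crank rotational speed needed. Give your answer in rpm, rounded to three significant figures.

For an in-line slider-crank, |v_piston| = rω|sinθ|·[1 + r cosθ/√(L² − r² sin²θ)].
With r = 0.0589 m, L = 0.2338 m, θ = 79.4°: the bracketed kinematic factor |dx/dθ| = 0.060664 m.
ω = v/|dx/dθ| = 7.87/0.060664 = 129.73 rad/s.
N = 60ω/(2π) = 1238.8 rpm.

1240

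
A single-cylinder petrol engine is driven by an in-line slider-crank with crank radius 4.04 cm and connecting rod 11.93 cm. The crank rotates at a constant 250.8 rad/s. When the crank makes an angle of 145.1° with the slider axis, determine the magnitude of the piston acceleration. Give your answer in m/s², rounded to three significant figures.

ω = 250.8 rad/s
x(θ) = r cosθ + √(L² − r² sin²θ); with ω constant, a = ω²·d²x/dθ².
d²x/dθ² = −r cosθ − r²(cos2θ)/√u − r⁴ sin²2θ/(4u^{3/2}),  u = L² − r² sin²θ = 0.0136982 m².
Substituting r = 0.0404 m, L = 0.1193 m, θ = 145.1°: d²x/dθ² = +0.027953 m.
a = ω²·d²x/dθ² = (250.8)²·(+0.027953) = +1758.3 m/s²;  |a| = 1758.3 m/s².

1760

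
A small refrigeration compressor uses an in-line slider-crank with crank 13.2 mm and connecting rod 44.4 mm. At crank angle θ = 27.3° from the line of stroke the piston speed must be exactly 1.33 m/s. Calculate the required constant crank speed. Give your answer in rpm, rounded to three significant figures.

For an in-line slider-crank, |v_piston| = rω|sinθ|·[1 + r cosθ/√(L² − r² sin²θ)].
With r = 0.0132 m, L = 0.0444 m, θ = 27.3°: the bracketed kinematic factor |dx/dθ| = 0.0076687 m.
ω = v/|dx/dθ| = 1.33/0.0076687 = 173.43 rad/s.
N = 60ω/(2π) = 1656.2 rpm.

1660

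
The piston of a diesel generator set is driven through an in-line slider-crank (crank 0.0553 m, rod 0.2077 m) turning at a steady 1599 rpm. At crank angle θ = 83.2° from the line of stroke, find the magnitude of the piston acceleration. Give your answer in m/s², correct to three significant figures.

232

ω = 2π·1599/60 = 167.4 rad/s
x(θ) = r cosθ + √(L² − r² sin²θ); with ω constant, a = ω²·d²x/dθ².
d²x/dθ² = −r cosθ − r²(cos2θ)/√u − r⁴ sin²2θ/(4u^{3/2}),  u = L² − r² sin²θ = 0.0401241 m².
Substituting r = 0.0553 m, L = 0.2077 m, θ = 83.2°: d²x/dθ² = +0.0082749 m.
a = ω²·d²x/dθ² = (167.4)²·(+0.0082749) = +232.02 m/s²;  |a| = 232.02 m/s².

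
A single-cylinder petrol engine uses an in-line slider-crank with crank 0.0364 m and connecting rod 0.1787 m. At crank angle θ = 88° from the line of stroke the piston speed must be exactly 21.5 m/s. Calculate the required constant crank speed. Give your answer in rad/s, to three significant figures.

587

For an in-line slider-crank, |v_piston| = rω|sinθ|·[1 + r cosθ/√(L² − r² sin²θ)].
With r = 0.0364 m, L = 0.1787 m, θ = 88°: the bracketed kinematic factor |dx/dθ| = 0.036642 m.
ω = v/|dx/dθ| = 21.5/0.036642 = 586.76 rad/s.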